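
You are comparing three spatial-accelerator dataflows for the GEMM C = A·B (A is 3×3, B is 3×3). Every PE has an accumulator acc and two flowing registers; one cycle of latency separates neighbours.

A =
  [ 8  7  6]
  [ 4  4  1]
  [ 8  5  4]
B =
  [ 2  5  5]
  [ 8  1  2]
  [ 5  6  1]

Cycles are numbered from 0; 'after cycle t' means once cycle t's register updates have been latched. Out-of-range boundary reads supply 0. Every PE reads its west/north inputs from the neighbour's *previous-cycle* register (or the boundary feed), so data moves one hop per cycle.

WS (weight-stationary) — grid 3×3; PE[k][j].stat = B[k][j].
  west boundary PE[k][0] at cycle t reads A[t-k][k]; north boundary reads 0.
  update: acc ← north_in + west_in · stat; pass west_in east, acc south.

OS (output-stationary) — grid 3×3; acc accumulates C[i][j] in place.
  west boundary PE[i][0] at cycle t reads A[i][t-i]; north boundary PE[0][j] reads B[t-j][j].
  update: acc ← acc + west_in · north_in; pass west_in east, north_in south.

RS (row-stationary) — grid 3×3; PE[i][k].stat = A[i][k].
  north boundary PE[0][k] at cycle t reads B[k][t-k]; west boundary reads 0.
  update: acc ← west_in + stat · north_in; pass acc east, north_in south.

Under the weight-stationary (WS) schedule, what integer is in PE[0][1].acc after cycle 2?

WS 3×3: PE[0][1] cycle-by-cycle (with neighbour feeds):
  cycle 0: PE[0][0] → acc 16, east 8, south 16
  cycle 0: PE[0][1] → acc 0, east 0, south 0
  cycle 1: PE[0][0] → acc 8, east 4, south 8
  cycle 1: PE[0][1] → acc 40, east 8, south 40
  cycle 2: PE[0][0] → acc 16, east 8, south 16
  cycle 2: PE[0][1] → acc 20, east 4, south 20

PE[0][1].acc = 20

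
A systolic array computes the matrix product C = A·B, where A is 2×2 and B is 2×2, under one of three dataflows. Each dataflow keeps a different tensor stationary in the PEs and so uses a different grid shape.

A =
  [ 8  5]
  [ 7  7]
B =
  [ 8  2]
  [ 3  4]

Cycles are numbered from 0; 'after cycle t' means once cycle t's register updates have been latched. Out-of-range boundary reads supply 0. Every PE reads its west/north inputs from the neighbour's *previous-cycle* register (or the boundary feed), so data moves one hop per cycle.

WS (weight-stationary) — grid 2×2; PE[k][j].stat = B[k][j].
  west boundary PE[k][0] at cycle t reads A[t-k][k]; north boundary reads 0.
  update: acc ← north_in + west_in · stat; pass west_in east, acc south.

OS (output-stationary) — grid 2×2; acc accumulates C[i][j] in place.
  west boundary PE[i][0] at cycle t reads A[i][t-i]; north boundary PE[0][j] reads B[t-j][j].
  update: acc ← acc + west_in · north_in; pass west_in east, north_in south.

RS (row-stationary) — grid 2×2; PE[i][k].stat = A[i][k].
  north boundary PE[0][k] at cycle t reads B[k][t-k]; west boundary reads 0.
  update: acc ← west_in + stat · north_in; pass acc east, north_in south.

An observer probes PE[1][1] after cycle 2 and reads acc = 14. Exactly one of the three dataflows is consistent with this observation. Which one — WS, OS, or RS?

— WS: 2×2; PE[1][1] trace:
  t=0 PE[1][1]: acc=0 h=0 v=0
  t=1 PE[1][1]: acc=0 h=0 v=0
  t=2 PE[1][1]: acc=36 h=5 v=36
— OS: 2×2; PE[1][1] trace:
  t=0 PE[1][1]: acc=0 h=0 v=0
  t=1 PE[1][1]: acc=0 h=0 v=0
  t=2 PE[1][1]: acc=14 h=7 v=2
— RS: 2×2; PE[1][1] trace:
  t=0 PE[1][1]: acc=0 h=0 v=0
  t=1 PE[1][1]: acc=0 h=0 v=0
  t=2 PE[1][1]: acc=77 h=77 v=3

dataflow = OS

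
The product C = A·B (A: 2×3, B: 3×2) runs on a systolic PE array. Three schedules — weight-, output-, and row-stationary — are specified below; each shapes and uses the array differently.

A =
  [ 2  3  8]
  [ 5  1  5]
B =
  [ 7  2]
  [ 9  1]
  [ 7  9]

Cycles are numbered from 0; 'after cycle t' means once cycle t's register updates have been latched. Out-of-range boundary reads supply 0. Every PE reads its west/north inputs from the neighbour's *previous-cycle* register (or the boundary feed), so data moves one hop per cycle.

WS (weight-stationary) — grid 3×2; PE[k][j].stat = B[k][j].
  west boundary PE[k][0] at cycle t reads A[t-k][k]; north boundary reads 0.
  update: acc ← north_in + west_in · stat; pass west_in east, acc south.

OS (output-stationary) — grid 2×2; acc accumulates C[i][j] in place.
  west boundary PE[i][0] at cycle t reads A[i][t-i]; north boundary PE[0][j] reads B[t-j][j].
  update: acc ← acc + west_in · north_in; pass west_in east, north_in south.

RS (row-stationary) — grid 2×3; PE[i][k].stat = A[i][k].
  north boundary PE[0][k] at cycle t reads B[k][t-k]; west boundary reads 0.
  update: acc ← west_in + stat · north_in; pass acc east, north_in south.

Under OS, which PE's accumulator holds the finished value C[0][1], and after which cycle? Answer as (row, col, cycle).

OS: C[0][1] accumulates in PE[0][1]:
  0: (0,1).acc=0  regs=<0,0>
  1: (0,1).acc=4  regs=<2,2>
  2: (0,1).acc=7  regs=<3,1>
  3: (0,1).acc=79  regs=<8,9>

(row, col, cycle) = (0, 1, 3)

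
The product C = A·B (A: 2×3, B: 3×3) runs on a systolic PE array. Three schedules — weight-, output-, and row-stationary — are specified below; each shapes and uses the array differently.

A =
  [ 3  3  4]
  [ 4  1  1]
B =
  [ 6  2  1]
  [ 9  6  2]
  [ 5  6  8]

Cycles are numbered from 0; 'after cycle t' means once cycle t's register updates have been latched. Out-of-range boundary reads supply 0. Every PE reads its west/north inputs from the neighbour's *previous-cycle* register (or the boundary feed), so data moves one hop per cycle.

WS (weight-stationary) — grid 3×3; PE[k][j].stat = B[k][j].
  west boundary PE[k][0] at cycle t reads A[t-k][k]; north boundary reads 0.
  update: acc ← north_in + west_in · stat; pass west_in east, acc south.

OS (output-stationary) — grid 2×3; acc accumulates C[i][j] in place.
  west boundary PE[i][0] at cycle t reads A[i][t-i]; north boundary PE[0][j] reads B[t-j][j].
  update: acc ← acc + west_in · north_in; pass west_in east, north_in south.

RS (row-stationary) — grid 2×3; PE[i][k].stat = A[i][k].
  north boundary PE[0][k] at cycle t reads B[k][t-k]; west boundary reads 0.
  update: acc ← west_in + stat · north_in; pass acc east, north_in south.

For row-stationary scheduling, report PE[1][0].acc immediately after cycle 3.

PE[1][0].acc = 4

RS on a 2×3 grid — tracing PE[1][0] and its feeders:
  @0  [0,0]  acc 18  |  →18  ↓6
  @0  [1,0]  acc 0  |  →0  ↓0
  @1  [0,0]  acc 6  |  →6  ↓2
  @1  [1,0]  acc 24  |  →24  ↓6
  @2  [0,0]  acc 3  |  →3  ↓1
  @2  [1,0]  acc 8  |  →8  ↓2
  @3  [0,0]  acc 0  |  →0  ↓0
  @3  [1,0]  acc 4  |  →4  ↓1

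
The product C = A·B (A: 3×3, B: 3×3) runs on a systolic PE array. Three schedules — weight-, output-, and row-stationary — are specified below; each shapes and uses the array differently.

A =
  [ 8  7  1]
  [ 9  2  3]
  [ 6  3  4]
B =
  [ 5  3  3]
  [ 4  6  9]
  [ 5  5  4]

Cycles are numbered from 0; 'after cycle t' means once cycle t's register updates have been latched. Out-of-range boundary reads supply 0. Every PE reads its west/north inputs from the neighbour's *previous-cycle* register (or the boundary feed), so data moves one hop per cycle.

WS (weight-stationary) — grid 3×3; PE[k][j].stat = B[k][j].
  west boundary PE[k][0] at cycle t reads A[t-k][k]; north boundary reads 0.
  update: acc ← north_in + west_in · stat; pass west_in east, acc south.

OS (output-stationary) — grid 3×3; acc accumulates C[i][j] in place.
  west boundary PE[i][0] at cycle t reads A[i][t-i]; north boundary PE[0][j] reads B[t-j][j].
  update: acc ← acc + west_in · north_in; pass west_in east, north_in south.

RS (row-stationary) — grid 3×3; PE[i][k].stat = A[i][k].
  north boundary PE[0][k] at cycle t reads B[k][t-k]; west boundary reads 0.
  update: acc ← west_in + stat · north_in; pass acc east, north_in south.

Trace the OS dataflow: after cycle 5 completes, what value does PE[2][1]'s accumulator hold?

OS 3×3: PE[2][1] cycle-by-cycle (with neighbour feeds):
  step 0 · PE1,1: acc=0; fwd→0 fwd↓0
  step 0 · PE2,0: acc=0; fwd→0 fwd↓0
  step 0 · PE2,1: acc=0; fwd→0 fwd↓0
  step 1 · PE1,1: acc=0; fwd→0 fwd↓0
  step 1 · PE2,0: acc=0; fwd→0 fwd↓0
  step 1 · PE2,1: acc=0; fwd→0 fwd↓0
  step 2 · PE1,1: acc=27; fwd→9 fwd↓3
  step 2 · PE2,0: acc=30; fwd→6 fwd↓5
  step 2 · PE2,1: acc=0; fwd→0 fwd↓0
  step 3 · PE1,1: acc=39; fwd→2 fwd↓6
  step 3 · PE2,0: acc=42; fwd→3 fwd↓4
  step 3 · PE2,1: acc=18; fwd→6 fwd↓3
  step 4 · PE1,1: acc=54; fwd→3 fwd↓5
  step 4 · PE2,0: acc=62; fwd→4 fwd↓5
  step 4 · PE2,1: acc=36; fwd→3 fwd↓6
  step 5 · PE1,1: acc=54; fwd→0 fwd↓0
  step 5 · PE2,0: acc=62; fwd→0 fwd↓0
  step 5 · PE2,1: acc=56; fwd→4 fwd↓5

PE[2][1].acc = 56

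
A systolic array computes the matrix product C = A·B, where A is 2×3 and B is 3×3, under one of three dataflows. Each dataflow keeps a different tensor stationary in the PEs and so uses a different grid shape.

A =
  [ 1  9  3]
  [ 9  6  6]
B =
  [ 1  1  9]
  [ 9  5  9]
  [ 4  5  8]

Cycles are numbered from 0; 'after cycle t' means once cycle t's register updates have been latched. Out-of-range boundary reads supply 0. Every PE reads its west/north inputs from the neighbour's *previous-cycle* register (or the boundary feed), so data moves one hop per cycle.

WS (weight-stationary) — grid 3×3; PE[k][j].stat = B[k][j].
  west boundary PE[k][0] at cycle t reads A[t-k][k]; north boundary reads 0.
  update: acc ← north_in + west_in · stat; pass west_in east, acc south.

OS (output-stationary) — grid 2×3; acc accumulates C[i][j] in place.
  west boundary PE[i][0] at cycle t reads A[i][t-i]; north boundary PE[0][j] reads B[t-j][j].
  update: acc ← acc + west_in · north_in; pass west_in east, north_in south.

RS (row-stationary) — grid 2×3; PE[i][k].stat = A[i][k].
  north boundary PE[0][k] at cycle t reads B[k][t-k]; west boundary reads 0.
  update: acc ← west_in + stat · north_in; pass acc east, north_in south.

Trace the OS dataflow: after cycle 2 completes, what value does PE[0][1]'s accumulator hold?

OS (2×3). Following PE[0][1] plus its west/north inputs:
  c0 r0c0: 1 / 1 / 1
  c0 r0c1: 0 / 0 / 0
  c1 r0c0: 82 / 9 / 9
  c1 r0c1: 1 / 1 / 1
  c2 r0c0: 94 / 3 / 4
  c2 r0c1: 46 / 9 / 5

PE[0][1].acc = 46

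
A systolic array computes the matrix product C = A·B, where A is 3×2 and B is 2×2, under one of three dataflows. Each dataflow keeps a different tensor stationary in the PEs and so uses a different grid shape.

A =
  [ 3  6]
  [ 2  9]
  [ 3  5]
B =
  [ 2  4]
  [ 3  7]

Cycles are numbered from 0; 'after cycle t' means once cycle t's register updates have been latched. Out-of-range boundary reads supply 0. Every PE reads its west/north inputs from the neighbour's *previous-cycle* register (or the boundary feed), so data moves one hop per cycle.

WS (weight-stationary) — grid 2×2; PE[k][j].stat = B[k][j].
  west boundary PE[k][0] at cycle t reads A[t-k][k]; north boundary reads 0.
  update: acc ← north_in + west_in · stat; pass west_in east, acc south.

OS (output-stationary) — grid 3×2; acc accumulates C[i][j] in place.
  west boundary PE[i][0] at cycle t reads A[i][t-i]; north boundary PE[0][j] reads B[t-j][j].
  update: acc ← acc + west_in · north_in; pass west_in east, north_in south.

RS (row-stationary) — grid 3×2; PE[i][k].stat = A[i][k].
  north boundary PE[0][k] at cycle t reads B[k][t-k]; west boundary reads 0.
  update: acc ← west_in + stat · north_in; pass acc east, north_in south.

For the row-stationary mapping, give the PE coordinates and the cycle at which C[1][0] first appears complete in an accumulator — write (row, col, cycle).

RS: C[1][0] accumulates in PE[1][1]:
  cycle 0: PE[1][1] → acc 0, east 0, south 0
  cycle 1: PE[1][1] → acc 0, east 0, south 0
  cycle 2: PE[1][1] → acc 31, east 31, south 3

(row, col, cycle) = (1, 1, 2)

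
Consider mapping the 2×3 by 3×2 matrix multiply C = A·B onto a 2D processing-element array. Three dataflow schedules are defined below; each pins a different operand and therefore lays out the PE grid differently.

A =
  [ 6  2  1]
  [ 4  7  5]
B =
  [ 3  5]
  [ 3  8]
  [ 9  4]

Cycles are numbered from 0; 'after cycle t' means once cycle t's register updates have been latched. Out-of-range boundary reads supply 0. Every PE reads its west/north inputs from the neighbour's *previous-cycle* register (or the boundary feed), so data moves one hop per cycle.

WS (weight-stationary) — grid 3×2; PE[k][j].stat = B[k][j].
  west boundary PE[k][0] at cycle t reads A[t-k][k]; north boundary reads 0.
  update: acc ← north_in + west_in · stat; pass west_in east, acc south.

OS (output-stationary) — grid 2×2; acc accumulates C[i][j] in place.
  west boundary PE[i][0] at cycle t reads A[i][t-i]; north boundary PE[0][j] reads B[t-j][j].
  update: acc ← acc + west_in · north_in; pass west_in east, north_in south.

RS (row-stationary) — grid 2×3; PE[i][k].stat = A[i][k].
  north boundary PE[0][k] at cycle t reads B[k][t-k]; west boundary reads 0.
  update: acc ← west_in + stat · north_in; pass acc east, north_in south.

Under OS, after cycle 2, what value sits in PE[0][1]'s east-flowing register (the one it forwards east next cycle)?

Tracing OS — 2×2 array, target PE[0][1]:
  after 0 — PE[0][0] acc=18, pass-E 6, pass-S 3
  after 0 — PE[0][1] acc=0, pass-E 0, pass-S 0
  after 1 — PE[0][0] acc=24, pass-E 2, pass-S 3
  after 1 — PE[0][1] acc=30, pass-E 6, pass-S 5
  after 2 — PE[0][0] acc=33, pass-E 1, pass-S 9
  after 2 — PE[0][1] acc=46, pass-E 2, pass-S 8

register = 2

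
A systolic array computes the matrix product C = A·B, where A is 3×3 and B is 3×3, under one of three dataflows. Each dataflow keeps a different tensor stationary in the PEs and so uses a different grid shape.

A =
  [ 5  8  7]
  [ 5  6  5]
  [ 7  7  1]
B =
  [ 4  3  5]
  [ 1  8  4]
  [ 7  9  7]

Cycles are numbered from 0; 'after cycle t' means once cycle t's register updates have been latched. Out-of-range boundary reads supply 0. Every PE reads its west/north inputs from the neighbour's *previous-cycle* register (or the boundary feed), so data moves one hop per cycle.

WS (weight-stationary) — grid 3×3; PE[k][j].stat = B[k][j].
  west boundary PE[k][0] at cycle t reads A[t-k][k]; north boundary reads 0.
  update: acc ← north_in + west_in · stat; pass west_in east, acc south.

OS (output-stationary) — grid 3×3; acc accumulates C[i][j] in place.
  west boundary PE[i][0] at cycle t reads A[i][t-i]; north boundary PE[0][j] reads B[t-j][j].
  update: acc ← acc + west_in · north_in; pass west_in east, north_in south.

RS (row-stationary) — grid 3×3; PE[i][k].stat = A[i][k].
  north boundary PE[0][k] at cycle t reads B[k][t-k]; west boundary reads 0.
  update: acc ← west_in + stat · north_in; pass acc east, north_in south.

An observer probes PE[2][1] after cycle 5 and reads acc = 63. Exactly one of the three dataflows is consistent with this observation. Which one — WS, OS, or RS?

dataflow = RS

Under WS (3×3), PE[2][1]:
  0: (2,1).acc=0  regs=<0,0>
  1: (2,1).acc=0  regs=<0,0>
  2: (2,1).acc=0  regs=<0,0>
  3: (2,1).acc=142  regs=<7,142>
  4: (2,1).acc=108  regs=<5,108>
  5: (2,1).acc=86  regs=<1,86>
Under OS (3×3), PE[2][1]:
  0: (2,1).acc=0  regs=<0,0>
  1: (2,1).acc=0  regs=<0,0>
  2: (2,1).acc=0  regs=<0,0>
  3: (2,1).acc=21  regs=<7,3>
  4: (2,1).acc=77  regs=<7,8>
  5: (2,1).acc=86  regs=<1,9>
Under RS (3×3), PE[2][1]:
  0: (2,1).acc=0  regs=<0,0>
  1: (2,1).acc=0  regs=<0,0>
  2: (2,1).acc=0  regs=<0,0>
  3: (2,1).acc=35  regs=<35,1>
  4: (2,1).acc=77  regs=<77,8>
  5: (2,1).acc=63  regs=<63,4>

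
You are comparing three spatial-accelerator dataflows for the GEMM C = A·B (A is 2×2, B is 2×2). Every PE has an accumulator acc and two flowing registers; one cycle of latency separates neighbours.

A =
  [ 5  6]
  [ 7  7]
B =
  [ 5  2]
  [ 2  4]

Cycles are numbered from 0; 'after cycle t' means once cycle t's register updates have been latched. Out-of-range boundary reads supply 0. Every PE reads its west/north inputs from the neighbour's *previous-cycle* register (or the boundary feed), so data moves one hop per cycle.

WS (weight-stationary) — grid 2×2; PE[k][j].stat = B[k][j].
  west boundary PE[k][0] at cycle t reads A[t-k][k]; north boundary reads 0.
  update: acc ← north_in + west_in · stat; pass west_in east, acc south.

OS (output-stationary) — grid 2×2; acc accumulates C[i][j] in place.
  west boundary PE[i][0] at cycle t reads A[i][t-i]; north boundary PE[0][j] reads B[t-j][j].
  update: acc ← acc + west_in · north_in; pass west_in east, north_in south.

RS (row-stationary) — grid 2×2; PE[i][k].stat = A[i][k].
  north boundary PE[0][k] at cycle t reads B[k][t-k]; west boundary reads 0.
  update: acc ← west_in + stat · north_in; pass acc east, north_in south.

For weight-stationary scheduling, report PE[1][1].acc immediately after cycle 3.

PE[1][1].acc = 42

WS on a 2×2 grid — tracing PE[1][1] and its feeders:
  after 0 — PE[0][1] acc=0, pass-E 0, pass-S 0
  after 0 — PE[1][0] acc=0, pass-E 0, pass-S 0
  after 0 — PE[1][1] acc=0, pass-E 0, pass-S 0
  after 1 — PE[0][1] acc=10, pass-E 5, pass-S 10
  after 1 — PE[1][0] acc=37, pass-E 6, pass-S 37
  after 1 — PE[1][1] acc=0, pass-E 0, pass-S 0
  after 2 — PE[0][1] acc=14, pass-E 7, pass-S 14
  after 2 — PE[1][0] acc=49, pass-E 7, pass-S 49
  after 2 — PE[1][1] acc=34, pass-E 6, pass-S 34
  after 3 — PE[0][1] acc=0, pass-E 0, pass-S 0
  after 3 — PE[1][0] acc=0, pass-E 0, pass-S 0
  after 3 — PE[1][1] acc=42, pass-E 7, pass-S 42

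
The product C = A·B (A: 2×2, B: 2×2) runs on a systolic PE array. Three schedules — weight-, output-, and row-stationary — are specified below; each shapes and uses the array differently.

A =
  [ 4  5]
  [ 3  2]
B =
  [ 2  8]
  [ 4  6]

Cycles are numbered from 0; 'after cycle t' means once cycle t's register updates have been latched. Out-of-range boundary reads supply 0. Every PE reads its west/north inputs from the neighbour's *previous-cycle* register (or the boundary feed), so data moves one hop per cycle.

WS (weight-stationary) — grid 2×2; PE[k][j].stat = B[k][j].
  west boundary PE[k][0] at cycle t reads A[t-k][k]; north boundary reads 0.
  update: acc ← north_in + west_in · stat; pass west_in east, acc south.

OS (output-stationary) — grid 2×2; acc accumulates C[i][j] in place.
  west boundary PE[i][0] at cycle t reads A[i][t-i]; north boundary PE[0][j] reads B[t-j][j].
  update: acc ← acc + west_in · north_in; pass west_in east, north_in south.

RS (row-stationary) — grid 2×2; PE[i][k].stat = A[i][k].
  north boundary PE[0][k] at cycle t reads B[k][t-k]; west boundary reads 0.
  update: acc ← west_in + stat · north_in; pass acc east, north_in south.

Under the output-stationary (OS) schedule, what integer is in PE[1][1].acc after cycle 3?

OS on a 2×2 grid — tracing PE[1][1] and its feeders:
  step 0 · PE0,1: acc=0; fwd→0 fwd↓0
  step 0 · PE1,0: acc=0; fwd→0 fwd↓0
  step 0 · PE1,1: acc=0; fwd→0 fwd↓0
  step 1 · PE0,1: acc=32; fwd→4 fwd↓8
  step 1 · PE1,0: acc=6; fwd→3 fwd↓2
  step 1 · PE1,1: acc=0; fwd→0 fwd↓0
  step 2 · PE0,1: acc=62; fwd→5 fwd↓6
  step 2 · PE1,0: acc=14; fwd→2 fwd↓4
  step 2 · PE1,1: acc=24; fwd→3 fwd↓8
  step 3 · PE0,1: acc=62; fwd→0 fwd↓0
  step 3 · PE1,0: acc=14; fwd→0 fwd↓0
  step 3 · PE1,1: acc=36; fwd→2 fwd↓6

PE[1][1].acc = 36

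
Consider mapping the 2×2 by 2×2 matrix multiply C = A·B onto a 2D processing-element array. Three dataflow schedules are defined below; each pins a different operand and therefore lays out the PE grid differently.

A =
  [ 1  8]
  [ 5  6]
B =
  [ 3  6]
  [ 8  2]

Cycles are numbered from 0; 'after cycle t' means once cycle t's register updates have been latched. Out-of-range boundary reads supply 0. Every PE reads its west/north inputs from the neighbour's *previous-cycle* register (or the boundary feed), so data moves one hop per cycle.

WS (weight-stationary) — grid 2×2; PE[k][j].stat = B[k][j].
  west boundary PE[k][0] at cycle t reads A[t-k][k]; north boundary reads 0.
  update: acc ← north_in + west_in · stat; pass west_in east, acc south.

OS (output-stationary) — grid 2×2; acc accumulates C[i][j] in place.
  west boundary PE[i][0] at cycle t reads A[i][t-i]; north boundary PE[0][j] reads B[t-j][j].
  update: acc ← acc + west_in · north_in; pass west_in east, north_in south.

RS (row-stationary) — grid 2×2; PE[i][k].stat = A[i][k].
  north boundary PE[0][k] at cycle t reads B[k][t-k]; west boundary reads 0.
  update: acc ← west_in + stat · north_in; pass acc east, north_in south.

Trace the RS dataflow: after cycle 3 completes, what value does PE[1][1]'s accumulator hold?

PE[1][1].acc = 42

RS on a 2×2 grid — tracing PE[1][1] and its feeders:
  cycle 0: PE[0][1] → acc 0, east 0, south 0
  cycle 0: PE[1][0] → acc 0, east 0, south 0
  cycle 0: PE[1][1] → acc 0, east 0, south 0
  cycle 1: PE[0][1] → acc 67, east 67, south 8
  cycle 1: PE[1][0] → acc 15, east 15, south 3
  cycle 1: PE[1][1] → acc 0, east 0, south 0
  cycle 2: PE[0][1] → acc 22, east 22, south 2
  cycle 2: PE[1][0] → acc 30, east 30, south 6
  cycle 2: PE[1][1] → acc 63, east 63, south 8
  cycle 3: PE[0][1] → acc 0, east 0, south 0
  cycle 3: PE[1][0] → acc 0, east 0, south 0
  cycle 3: PE[1][1] → acc 42, east 42, south 2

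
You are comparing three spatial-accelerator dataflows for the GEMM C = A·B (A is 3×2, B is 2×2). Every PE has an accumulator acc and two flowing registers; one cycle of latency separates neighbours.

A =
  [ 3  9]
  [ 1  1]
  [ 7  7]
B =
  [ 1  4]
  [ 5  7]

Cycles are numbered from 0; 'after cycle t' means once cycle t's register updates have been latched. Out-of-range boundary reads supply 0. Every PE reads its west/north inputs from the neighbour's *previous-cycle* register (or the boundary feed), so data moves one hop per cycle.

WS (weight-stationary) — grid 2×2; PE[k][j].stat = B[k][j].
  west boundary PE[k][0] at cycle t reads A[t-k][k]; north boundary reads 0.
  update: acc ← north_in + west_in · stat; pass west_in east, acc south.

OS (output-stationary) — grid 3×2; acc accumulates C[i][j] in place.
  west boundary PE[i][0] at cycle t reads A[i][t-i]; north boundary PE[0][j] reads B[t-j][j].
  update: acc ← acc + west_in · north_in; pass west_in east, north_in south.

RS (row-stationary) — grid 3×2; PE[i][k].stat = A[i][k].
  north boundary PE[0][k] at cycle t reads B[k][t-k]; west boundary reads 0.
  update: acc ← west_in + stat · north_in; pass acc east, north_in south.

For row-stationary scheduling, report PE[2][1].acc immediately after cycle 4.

PE[2][1].acc = 77

RS (3×2). Following PE[2][1] plus its west/north inputs:
  c0 r1c1: 0 / 0 / 0
  c0 r2c0: 0 / 0 / 0
  c0 r2c1: 0 / 0 / 0
  c1 r1c1: 0 / 0 / 0
  c1 r2c0: 0 / 0 / 0
  c1 r2c1: 0 / 0 / 0
  c2 r1c1: 6 / 6 / 5
  c2 r2c0: 7 / 7 / 1
  c2 r2c1: 0 / 0 / 0
  c3 r1c1: 11 / 11 / 7
  c3 r2c0: 28 / 28 / 4
  c3 r2c1: 42 / 42 / 5
  c4 r1c1: 0 / 0 / 0
  c4 r2c0: 0 / 0 / 0
  c4 r2c1: 77 / 77 / 7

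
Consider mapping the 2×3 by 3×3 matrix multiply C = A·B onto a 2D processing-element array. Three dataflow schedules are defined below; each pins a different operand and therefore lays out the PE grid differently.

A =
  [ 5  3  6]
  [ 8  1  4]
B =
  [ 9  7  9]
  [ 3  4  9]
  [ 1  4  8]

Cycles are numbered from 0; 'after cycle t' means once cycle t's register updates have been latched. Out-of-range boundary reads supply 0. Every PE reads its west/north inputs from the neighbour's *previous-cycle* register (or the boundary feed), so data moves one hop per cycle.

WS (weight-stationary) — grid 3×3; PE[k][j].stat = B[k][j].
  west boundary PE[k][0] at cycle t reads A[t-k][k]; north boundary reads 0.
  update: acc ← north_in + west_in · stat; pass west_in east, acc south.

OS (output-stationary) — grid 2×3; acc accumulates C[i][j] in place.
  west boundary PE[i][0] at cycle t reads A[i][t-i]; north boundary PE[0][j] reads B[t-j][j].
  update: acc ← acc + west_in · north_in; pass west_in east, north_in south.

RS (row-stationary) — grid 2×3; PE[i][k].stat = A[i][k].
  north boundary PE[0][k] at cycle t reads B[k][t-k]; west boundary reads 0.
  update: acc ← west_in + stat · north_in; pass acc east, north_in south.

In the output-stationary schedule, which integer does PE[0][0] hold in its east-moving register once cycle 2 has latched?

register = 6

Tracing OS — 2×3 array, target PE[0][0]:
  step 0 · PE0,0: acc=45; fwd→5 fwd↓9
  step 1 · PE0,0: acc=54; fwd→3 fwd↓3
  step 2 · PE0,0: acc=60; fwd→6 fwd↓1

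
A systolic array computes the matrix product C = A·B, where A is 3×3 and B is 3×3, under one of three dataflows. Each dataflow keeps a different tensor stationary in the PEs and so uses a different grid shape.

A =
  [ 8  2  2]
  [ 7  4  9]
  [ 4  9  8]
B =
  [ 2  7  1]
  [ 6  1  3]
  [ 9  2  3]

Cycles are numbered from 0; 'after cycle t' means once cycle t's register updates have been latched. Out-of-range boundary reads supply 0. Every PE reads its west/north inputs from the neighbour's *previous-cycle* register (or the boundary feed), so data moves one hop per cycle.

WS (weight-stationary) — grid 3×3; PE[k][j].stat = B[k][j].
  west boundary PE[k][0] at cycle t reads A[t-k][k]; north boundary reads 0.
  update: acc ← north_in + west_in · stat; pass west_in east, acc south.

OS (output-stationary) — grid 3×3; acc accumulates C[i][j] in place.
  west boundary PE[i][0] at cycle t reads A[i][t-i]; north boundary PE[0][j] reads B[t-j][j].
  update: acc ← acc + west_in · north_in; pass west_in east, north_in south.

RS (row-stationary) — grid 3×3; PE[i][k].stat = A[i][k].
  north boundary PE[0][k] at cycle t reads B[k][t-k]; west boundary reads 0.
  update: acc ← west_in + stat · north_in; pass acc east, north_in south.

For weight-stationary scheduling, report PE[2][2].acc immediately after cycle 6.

PE[2][2].acc = 55

WS 3×3: PE[2][2] cycle-by-cycle (with neighbour feeds):
  after 0 — PE[1][2] acc=0, pass-E 0, pass-S 0
  after 0 — PE[2][1] acc=0, pass-E 0, pass-S 0
  after 0 — PE[2][2] acc=0, pass-E 0, pass-S 0
  after 1 — PE[1][2] acc=0, pass-E 0, pass-S 0
  after 1 — PE[2][1] acc=0, pass-E 0, pass-S 0
  after 1 — PE[2][2] acc=0, pass-E 0, pass-S 0
  after 2 — PE[1][2] acc=0, pass-E 0, pass-S 0
  after 2 — PE[2][1] acc=0, pass-E 0, pass-S 0
  after 2 — PE[2][2] acc=0, pass-E 0, pass-S 0
  after 3 — PE[1][2] acc=14, pass-E 2, pass-S 14
  after 3 — PE[2][1] acc=62, pass-E 2, pass-S 62
  after 3 — PE[2][2] acc=0, pass-E 0, pass-S 0
  after 4 — PE[1][2] acc=19, pass-E 4, pass-S 19
  after 4 — PE[2][1] acc=71, pass-E 9, pass-S 71
  after 4 — PE[2][2] acc=20, pass-E 2, pass-S 20
  after 5 — PE[1][2] acc=31, pass-E 9, pass-S 31
  after 5 — PE[2][1] acc=53, pass-E 8, pass-S 53
  after 5 — PE[2][2] acc=46, pass-E 9, pass-S 46
  after 6 — PE[1][2] acc=0, pass-E 0, pass-S 0
  after 6 — PE[2][1] acc=0, pass-E 0, pass-S 0
  after 6 — PE[2][2] acc=55, pass-E 8, pass-S 55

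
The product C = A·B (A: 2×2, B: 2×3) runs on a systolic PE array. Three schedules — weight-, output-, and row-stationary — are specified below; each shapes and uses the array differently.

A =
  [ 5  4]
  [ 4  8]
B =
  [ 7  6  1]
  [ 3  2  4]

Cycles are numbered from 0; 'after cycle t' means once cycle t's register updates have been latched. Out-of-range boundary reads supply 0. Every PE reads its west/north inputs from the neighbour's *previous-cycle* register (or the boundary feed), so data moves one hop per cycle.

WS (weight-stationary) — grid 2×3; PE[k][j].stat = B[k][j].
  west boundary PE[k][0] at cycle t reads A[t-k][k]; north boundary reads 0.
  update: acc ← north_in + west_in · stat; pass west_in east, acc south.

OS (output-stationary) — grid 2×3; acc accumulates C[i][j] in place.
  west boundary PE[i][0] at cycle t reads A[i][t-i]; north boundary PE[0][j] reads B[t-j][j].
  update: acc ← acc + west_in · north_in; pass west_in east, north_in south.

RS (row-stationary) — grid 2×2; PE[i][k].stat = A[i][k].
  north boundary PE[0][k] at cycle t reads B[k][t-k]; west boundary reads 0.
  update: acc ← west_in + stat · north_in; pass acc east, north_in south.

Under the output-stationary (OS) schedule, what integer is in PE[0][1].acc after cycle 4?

OS 2×3: PE[0][1] cycle-by-cycle (with neighbour feeds):
  cycle 0: PE[0][0] → acc 35, east 5, south 7
  cycle 0: PE[0][1] → acc 0, east 0, south 0
  cycle 1: PE[0][0] → acc 47, east 4, south 3
  cycle 1: PE[0][1] → acc 30, east 5, south 6
  cycle 2: PE[0][0] → acc 47, east 0, south 0
  cycle 2: PE[0][1] → acc 38, east 4, south 2
  cycle 3: PE[0][0] → acc 47, east 0, south 0
  cycle 3: PE[0][1] → acc 38, east 0, south 0
  cycle 4: PE[0][0] → acc 47, east 0, south 0
  cycle 4: PE[0][1] → acc 38, east 0, south 0

PE[0][1].acc = 38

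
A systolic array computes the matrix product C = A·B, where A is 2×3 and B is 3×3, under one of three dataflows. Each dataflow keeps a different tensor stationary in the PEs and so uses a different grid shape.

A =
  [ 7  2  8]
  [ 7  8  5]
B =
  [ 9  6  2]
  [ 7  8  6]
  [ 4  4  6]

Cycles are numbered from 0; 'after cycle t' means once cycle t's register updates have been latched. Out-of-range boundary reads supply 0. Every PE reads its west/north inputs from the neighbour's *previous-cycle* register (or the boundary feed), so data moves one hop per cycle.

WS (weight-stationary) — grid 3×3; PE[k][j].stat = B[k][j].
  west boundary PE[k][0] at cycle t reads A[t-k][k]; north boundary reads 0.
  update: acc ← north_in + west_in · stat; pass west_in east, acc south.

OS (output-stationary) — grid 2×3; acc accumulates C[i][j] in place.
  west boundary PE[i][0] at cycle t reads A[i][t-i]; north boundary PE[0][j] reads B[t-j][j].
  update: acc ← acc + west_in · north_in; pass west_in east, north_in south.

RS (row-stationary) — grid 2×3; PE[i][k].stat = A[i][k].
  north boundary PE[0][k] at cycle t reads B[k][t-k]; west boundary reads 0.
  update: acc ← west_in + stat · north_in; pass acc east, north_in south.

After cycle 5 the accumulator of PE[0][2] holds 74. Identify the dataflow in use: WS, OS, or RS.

dataflow = OS

Under WS (3×3), PE[0][2]:
  t=0 PE[0][2]: acc=0 h=0 v=0
  t=1 PE[0][2]: acc=0 h=0 v=0
  t=2 PE[0][2]: acc=14 h=7 v=14
  t=3 PE[0][2]: acc=14 h=7 v=14
  t=4 PE[0][2]: acc=0 h=0 v=0
  t=5 PE[0][2]: acc=0 h=0 v=0
Under OS (2×3), PE[0][2]:
  t=0 PE[0][2]: acc=0 h=0 v=0
  t=1 PE[0][2]: acc=0 h=0 v=0
  t=2 PE[0][2]: acc=14 h=7 v=2
  t=3 PE[0][2]: acc=26 h=2 v=6
  t=4 PE[0][2]: acc=74 h=8 v=6
  t=5 PE[0][2]: acc=74 h=0 v=0
Under RS (2×3), PE[0][2]:
  t=0 PE[0][2]: acc=0 h=0 v=0
  t=1 PE[0][2]: acc=0 h=0 v=0
  t=2 PE[0][2]: acc=109 h=109 v=4
  t=3 PE[0][2]: acc=90 h=90 v=4
  t=4 PE[0][2]: acc=74 h=74 v=6
  t=5 PE[0][2]: acc=0 h=0 v=0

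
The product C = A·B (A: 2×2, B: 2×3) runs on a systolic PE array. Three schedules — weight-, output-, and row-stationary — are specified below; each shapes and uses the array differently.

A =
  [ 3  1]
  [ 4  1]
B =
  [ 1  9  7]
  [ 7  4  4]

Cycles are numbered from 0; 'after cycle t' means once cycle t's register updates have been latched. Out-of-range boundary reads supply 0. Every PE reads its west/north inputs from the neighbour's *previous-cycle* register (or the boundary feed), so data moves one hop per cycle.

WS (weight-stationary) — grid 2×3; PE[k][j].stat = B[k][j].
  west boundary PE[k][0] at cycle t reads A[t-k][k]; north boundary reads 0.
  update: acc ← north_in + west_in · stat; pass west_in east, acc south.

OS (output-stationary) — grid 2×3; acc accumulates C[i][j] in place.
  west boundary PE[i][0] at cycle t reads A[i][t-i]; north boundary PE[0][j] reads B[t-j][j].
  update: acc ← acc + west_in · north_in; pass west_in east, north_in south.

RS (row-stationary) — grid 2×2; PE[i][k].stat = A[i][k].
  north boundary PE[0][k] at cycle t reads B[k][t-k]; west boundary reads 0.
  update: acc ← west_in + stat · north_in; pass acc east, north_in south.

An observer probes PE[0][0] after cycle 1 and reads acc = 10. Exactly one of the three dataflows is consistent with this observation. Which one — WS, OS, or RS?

— WS: 2×3; PE[0][0] trace:
  c0 r0c0: 3 / 3 / 3
  c1 r0c0: 4 / 4 / 4
— OS: 2×3; PE[0][0] trace:
  c0 r0c0: 3 / 3 / 1
  c1 r0c0: 10 / 1 / 7
— RS: 2×2; PE[0][0] trace:
  c0 r0c0: 3 / 3 / 1
  c1 r0c0: 27 / 27 / 9

dataflow = OS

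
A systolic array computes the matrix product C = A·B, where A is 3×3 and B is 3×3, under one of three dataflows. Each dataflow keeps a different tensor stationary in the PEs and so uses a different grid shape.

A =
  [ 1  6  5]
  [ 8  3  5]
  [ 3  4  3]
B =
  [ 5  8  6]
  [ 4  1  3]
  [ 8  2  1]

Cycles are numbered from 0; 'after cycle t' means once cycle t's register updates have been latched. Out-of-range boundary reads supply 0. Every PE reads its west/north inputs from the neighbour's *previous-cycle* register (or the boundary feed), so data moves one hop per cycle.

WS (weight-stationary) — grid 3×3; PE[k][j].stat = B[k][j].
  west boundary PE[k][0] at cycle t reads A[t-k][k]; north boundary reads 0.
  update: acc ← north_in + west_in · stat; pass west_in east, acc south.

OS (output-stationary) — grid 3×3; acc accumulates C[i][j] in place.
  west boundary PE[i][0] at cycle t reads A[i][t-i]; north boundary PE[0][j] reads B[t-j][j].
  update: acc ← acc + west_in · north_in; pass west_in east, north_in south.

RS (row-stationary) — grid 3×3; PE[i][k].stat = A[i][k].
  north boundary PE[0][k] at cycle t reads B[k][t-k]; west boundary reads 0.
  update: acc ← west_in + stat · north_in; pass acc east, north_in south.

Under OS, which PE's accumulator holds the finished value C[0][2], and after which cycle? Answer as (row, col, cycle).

(row, col, cycle) = (0, 2, 4)

OS: C[0][2] accumulates in PE[0][2]:
  cycle 0: PE[0][2] → acc 0, east 0, south 0
  cycle 1: PE[0][2] → acc 0, east 0, south 0
  cycle 2: PE[0][2] → acc 6, east 1, south 6
  cycle 3: PE[0][2] → acc 24, east 6, south 3
  cycle 4: PE[0][2] → acc 29, east 5, south 1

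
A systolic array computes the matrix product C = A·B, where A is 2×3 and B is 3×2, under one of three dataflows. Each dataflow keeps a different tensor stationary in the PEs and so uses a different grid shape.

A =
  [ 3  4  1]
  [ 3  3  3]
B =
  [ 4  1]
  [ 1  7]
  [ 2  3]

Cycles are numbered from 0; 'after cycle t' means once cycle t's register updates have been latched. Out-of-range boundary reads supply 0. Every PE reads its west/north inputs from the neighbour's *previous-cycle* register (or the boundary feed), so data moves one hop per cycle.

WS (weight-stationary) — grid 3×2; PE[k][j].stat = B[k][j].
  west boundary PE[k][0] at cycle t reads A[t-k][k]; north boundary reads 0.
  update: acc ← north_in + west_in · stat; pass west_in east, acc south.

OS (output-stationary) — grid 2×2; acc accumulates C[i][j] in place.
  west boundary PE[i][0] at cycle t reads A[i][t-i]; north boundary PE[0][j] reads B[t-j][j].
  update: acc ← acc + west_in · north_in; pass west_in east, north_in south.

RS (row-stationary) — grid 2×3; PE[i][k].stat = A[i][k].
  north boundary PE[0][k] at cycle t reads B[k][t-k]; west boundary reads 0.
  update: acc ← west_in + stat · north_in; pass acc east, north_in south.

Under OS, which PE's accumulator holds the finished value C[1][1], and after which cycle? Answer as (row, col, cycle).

OS: C[1][1] accumulates in PE[1][1]:
  [0] (1,1) acc=0 (h:0 v:0)
  [1] (1,1) acc=0 (h:0 v:0)
  [2] (1,1) acc=3 (h:3 v:1)
  [3] (1,1) acc=24 (h:3 v:7)
  [4] (1,1) acc=33 (h:3 v:3)

(row, col, cycle) = (1, 1, 4)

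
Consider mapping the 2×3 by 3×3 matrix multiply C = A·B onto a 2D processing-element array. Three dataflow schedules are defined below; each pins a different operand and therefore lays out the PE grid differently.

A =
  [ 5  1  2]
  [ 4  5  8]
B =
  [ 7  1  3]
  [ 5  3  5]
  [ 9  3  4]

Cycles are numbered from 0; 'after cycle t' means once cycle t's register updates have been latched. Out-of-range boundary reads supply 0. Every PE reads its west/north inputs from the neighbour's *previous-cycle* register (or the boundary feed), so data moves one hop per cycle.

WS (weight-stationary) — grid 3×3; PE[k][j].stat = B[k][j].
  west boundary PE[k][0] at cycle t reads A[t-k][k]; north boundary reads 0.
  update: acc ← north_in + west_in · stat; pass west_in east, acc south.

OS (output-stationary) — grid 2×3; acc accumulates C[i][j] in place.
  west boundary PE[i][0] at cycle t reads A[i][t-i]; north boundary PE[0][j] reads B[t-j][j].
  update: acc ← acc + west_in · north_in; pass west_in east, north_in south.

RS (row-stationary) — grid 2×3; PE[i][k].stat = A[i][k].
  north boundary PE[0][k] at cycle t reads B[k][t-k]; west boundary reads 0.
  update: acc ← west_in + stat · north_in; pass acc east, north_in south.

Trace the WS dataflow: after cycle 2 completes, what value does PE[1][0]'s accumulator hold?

PE[1][0].acc = 53

WS 3×3: PE[1][0] cycle-by-cycle (with neighbour feeds):
  0: (0,0).acc=35  regs=<5,35>
  0: (1,0).acc=0  regs=<0,0>
  1: (0,0).acc=28  regs=<4,28>
  1: (1,0).acc=40  regs=<1,40>
  2: (0,0).acc=0  regs=<0,0>
  2: (1,0).acc=53  regs=<5,53>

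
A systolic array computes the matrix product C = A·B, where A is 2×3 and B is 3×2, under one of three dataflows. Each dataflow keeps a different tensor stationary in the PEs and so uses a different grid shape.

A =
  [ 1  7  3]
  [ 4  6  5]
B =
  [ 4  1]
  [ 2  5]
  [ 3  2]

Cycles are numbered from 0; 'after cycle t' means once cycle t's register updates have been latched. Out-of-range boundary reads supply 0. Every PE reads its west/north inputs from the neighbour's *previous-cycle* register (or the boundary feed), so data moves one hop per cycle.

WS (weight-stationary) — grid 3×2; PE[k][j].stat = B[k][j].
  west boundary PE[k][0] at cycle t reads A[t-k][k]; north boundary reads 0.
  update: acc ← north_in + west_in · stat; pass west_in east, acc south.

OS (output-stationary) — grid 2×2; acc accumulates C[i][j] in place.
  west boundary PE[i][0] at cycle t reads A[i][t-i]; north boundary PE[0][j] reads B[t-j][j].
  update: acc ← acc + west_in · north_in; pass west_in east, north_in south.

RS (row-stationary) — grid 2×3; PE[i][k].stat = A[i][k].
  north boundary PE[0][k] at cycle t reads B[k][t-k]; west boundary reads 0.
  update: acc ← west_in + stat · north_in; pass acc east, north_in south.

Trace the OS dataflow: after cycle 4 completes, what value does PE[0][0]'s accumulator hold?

PE[0][0].acc = 27

Tracing OS — 2×2 array, target PE[0][0]:
  cycle 0: PE[0][0] → acc 4, east 1, south 4
  cycle 1: PE[0][0] → acc 18, east 7, south 2
  cycle 2: PE[0][0] → acc 27, east 3, south 3
  cycle 3: PE[0][0] → acc 27, east 0, south 0
  cycle 4: PE[0][0] → acc 27, east 0, south 0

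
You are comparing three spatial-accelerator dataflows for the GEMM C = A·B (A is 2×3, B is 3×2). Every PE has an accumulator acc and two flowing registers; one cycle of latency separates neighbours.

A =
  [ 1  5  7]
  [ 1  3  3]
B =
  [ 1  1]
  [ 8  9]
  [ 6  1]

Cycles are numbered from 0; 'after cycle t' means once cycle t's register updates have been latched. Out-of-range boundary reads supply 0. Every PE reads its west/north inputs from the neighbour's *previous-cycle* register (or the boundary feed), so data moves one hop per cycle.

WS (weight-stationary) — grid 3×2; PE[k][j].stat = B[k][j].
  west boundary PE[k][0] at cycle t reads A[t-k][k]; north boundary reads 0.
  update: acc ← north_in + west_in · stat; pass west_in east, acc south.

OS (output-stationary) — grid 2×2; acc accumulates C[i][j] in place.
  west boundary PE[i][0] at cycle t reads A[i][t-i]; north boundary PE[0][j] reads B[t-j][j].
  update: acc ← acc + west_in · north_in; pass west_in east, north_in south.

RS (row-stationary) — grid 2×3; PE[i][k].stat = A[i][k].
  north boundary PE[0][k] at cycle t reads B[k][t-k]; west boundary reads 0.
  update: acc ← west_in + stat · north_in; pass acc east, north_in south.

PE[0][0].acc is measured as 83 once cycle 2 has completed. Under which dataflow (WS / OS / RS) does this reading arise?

WS (3×2 grid), PE[0][0]:
  c0 r0c0: 1 / 1 / 1
  c1 r0c0: 1 / 1 / 1
  c2 r0c0: 0 / 0 / 0
OS (2×2 grid), PE[0][0]:
  c0 r0c0: 1 / 1 / 1
  c1 r0c0: 41 / 5 / 8
  c2 r0c0: 83 / 7 / 6
RS (2×3 grid), PE[0][0]:
  c0 r0c0: 1 / 1 / 1
  c1 r0c0: 1 / 1 / 1
  c2 r0c0: 0 / 0 / 0

dataflow = OS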